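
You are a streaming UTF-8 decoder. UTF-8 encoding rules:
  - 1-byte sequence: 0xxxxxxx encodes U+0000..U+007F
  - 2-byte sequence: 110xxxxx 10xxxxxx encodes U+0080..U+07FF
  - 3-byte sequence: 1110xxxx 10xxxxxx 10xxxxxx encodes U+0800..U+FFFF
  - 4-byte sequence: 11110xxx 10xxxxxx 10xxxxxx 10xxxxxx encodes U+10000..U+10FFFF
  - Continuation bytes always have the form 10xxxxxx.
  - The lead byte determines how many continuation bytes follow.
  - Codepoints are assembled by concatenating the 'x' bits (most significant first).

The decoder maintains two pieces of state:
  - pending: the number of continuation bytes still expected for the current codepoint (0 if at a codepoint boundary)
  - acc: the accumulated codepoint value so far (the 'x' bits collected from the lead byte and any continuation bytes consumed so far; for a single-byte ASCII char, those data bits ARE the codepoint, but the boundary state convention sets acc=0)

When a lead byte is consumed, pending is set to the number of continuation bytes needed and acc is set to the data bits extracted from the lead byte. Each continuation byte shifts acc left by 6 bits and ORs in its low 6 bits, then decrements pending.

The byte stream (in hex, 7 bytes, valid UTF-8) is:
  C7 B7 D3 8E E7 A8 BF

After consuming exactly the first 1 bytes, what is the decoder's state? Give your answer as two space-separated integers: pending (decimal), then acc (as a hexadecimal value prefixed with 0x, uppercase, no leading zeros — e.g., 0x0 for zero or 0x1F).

Answer: 1 0x7

Derivation:
Byte[0]=C7: 2-byte lead. pending=1, acc=0x7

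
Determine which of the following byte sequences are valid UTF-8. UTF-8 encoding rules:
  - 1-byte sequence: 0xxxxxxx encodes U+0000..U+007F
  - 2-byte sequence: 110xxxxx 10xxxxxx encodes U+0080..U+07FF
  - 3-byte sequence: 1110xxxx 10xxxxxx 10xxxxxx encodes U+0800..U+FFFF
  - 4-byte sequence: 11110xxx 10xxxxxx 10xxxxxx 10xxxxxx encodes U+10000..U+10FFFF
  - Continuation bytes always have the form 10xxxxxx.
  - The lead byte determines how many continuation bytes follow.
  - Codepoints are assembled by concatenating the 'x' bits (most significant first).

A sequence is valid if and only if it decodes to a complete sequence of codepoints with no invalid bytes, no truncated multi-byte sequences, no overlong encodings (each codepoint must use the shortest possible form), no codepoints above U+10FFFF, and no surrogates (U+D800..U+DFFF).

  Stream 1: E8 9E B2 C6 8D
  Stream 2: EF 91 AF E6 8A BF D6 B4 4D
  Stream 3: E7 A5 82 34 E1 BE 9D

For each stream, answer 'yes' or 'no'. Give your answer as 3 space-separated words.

Stream 1: decodes cleanly. VALID
Stream 2: decodes cleanly. VALID
Stream 3: decodes cleanly. VALID

Answer: yes yes yes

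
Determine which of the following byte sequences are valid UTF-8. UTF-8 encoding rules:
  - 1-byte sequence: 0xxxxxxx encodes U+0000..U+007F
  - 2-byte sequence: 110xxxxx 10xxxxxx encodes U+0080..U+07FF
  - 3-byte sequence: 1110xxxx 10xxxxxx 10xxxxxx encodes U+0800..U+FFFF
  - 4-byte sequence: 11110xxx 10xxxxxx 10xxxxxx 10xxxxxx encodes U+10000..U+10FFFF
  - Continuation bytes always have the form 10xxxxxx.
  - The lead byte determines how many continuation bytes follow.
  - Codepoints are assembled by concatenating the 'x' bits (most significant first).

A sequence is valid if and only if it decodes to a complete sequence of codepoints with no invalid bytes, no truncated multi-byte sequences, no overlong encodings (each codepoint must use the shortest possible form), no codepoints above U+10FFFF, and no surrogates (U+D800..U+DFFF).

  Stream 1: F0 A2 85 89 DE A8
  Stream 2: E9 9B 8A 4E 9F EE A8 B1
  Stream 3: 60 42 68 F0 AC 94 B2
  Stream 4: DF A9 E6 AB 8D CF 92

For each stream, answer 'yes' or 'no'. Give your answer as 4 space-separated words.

Answer: yes no yes yes

Derivation:
Stream 1: decodes cleanly. VALID
Stream 2: error at byte offset 4. INVALID
Stream 3: decodes cleanly. VALID
Stream 4: decodes cleanly. VALID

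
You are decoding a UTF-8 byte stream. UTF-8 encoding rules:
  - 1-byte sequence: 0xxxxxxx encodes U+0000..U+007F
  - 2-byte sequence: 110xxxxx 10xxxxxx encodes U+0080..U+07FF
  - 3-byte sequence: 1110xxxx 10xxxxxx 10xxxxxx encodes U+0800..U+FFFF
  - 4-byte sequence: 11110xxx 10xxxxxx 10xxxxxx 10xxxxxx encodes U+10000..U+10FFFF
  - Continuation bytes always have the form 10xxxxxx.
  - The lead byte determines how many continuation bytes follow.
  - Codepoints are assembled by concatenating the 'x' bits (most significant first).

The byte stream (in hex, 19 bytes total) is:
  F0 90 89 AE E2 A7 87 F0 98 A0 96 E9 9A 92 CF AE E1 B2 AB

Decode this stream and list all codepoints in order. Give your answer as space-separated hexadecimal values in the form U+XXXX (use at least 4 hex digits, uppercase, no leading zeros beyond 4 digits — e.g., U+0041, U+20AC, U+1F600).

Answer: U+1026E U+29C7 U+18816 U+9692 U+03EE U+1CAB

Derivation:
Byte[0]=F0: 4-byte lead, need 3 cont bytes. acc=0x0
Byte[1]=90: continuation. acc=(acc<<6)|0x10=0x10
Byte[2]=89: continuation. acc=(acc<<6)|0x09=0x409
Byte[3]=AE: continuation. acc=(acc<<6)|0x2E=0x1026E
Completed: cp=U+1026E (starts at byte 0)
Byte[4]=E2: 3-byte lead, need 2 cont bytes. acc=0x2
Byte[5]=A7: continuation. acc=(acc<<6)|0x27=0xA7
Byte[6]=87: continuation. acc=(acc<<6)|0x07=0x29C7
Completed: cp=U+29C7 (starts at byte 4)
Byte[7]=F0: 4-byte lead, need 3 cont bytes. acc=0x0
Byte[8]=98: continuation. acc=(acc<<6)|0x18=0x18
Byte[9]=A0: continuation. acc=(acc<<6)|0x20=0x620
Byte[10]=96: continuation. acc=(acc<<6)|0x16=0x18816
Completed: cp=U+18816 (starts at byte 7)
Byte[11]=E9: 3-byte lead, need 2 cont bytes. acc=0x9
Byte[12]=9A: continuation. acc=(acc<<6)|0x1A=0x25A
Byte[13]=92: continuation. acc=(acc<<6)|0x12=0x9692
Completed: cp=U+9692 (starts at byte 11)
Byte[14]=CF: 2-byte lead, need 1 cont bytes. acc=0xF
Byte[15]=AE: continuation. acc=(acc<<6)|0x2E=0x3EE
Completed: cp=U+03EE (starts at byte 14)
Byte[16]=E1: 3-byte lead, need 2 cont bytes. acc=0x1
Byte[17]=B2: continuation. acc=(acc<<6)|0x32=0x72
Byte[18]=AB: continuation. acc=(acc<<6)|0x2B=0x1CAB
Completed: cp=U+1CAB (starts at byte 16)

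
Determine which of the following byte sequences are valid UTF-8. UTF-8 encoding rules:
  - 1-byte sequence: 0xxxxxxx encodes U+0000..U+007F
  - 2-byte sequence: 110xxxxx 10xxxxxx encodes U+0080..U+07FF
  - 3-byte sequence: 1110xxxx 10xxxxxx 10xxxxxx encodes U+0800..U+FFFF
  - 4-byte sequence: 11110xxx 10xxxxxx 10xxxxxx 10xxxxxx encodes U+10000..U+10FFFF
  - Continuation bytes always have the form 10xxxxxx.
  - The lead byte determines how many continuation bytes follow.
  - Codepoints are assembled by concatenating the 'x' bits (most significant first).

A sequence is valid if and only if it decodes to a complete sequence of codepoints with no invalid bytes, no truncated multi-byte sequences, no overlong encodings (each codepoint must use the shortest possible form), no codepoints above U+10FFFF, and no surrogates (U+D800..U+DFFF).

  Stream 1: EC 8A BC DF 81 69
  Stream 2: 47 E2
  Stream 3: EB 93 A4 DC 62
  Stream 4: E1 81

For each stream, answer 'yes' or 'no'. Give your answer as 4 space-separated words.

Stream 1: decodes cleanly. VALID
Stream 2: error at byte offset 2. INVALID
Stream 3: error at byte offset 4. INVALID
Stream 4: error at byte offset 2. INVALID

Answer: yes no no no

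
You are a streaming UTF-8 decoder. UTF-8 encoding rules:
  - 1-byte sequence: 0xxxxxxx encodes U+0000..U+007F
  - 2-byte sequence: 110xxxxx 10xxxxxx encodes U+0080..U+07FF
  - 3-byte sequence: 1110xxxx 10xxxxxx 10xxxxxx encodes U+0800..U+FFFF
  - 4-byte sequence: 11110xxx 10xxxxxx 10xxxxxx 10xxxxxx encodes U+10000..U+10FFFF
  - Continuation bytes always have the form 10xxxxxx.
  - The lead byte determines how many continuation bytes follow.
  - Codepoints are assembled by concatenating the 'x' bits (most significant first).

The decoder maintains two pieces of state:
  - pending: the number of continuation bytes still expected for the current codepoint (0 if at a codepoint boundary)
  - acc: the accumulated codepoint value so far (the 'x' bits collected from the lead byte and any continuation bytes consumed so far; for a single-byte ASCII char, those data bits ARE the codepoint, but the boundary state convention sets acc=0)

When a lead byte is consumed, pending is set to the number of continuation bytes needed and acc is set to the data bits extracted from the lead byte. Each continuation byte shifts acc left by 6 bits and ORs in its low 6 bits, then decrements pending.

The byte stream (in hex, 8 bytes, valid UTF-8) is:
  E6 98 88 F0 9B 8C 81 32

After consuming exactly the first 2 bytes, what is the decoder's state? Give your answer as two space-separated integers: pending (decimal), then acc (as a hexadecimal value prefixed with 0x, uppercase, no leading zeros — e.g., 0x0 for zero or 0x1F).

Byte[0]=E6: 3-byte lead. pending=2, acc=0x6
Byte[1]=98: continuation. acc=(acc<<6)|0x18=0x198, pending=1

Answer: 1 0x198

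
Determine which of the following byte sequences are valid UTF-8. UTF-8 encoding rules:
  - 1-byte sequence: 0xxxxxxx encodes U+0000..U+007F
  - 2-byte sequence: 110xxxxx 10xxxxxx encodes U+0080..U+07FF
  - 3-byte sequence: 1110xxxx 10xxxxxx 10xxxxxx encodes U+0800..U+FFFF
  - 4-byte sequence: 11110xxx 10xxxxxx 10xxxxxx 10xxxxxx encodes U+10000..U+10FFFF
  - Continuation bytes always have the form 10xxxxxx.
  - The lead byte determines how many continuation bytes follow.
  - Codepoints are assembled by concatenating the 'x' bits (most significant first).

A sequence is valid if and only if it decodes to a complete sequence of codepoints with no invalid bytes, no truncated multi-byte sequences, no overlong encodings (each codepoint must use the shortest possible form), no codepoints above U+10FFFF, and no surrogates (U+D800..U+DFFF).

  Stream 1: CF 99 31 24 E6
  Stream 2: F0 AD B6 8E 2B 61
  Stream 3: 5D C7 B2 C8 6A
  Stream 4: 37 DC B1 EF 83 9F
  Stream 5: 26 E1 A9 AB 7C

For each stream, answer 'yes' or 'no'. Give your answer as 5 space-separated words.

Stream 1: error at byte offset 5. INVALID
Stream 2: decodes cleanly. VALID
Stream 3: error at byte offset 4. INVALID
Stream 4: decodes cleanly. VALID
Stream 5: decodes cleanly. VALID

Answer: no yes no yes yes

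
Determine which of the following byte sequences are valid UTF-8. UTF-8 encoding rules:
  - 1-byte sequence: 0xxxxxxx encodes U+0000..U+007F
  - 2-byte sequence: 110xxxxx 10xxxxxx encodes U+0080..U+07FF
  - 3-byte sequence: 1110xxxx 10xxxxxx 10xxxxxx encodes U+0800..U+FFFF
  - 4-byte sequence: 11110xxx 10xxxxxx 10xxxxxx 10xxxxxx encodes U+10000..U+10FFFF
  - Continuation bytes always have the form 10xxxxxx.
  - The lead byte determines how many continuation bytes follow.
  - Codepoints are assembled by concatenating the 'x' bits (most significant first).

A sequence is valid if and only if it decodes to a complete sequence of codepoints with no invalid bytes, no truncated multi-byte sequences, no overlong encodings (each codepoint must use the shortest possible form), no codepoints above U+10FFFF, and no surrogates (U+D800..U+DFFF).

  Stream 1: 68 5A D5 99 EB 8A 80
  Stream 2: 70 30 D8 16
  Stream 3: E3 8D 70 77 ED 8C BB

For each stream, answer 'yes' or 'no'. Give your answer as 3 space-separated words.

Answer: yes no no

Derivation:
Stream 1: decodes cleanly. VALID
Stream 2: error at byte offset 3. INVALID
Stream 3: error at byte offset 2. INVALID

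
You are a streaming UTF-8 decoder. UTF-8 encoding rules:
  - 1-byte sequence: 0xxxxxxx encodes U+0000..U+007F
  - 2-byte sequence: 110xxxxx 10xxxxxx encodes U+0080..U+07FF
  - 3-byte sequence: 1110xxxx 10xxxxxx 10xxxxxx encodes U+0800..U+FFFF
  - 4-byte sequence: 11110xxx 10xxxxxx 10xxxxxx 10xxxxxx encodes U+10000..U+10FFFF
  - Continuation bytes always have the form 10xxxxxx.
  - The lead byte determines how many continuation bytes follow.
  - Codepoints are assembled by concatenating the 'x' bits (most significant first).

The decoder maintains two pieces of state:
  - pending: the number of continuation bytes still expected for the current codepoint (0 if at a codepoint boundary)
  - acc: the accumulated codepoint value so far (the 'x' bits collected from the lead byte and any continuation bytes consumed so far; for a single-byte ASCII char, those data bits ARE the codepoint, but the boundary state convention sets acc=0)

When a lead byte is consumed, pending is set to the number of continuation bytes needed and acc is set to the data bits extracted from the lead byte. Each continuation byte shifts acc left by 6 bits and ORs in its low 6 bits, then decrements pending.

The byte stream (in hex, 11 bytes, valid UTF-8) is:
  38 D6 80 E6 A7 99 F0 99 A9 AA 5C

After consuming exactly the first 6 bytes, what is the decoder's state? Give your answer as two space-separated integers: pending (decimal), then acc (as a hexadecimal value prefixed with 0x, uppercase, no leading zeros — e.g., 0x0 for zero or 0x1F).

Byte[0]=38: 1-byte. pending=0, acc=0x0
Byte[1]=D6: 2-byte lead. pending=1, acc=0x16
Byte[2]=80: continuation. acc=(acc<<6)|0x00=0x580, pending=0
Byte[3]=E6: 3-byte lead. pending=2, acc=0x6
Byte[4]=A7: continuation. acc=(acc<<6)|0x27=0x1A7, pending=1
Byte[5]=99: continuation. acc=(acc<<6)|0x19=0x69D9, pending=0

Answer: 0 0x69D9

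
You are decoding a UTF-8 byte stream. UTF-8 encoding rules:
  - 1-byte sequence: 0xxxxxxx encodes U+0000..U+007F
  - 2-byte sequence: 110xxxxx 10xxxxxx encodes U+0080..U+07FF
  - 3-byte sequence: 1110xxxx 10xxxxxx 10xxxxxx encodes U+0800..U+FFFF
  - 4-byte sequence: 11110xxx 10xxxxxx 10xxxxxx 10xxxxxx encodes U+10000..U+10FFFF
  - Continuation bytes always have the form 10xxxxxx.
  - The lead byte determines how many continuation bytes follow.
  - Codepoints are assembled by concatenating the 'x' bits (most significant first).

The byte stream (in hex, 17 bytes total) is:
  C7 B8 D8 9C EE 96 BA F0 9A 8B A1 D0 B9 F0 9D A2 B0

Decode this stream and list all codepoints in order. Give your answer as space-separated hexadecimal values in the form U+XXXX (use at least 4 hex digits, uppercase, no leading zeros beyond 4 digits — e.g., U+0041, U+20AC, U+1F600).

Answer: U+01F8 U+061C U+E5BA U+1A2E1 U+0439 U+1D8B0

Derivation:
Byte[0]=C7: 2-byte lead, need 1 cont bytes. acc=0x7
Byte[1]=B8: continuation. acc=(acc<<6)|0x38=0x1F8
Completed: cp=U+01F8 (starts at byte 0)
Byte[2]=D8: 2-byte lead, need 1 cont bytes. acc=0x18
Byte[3]=9C: continuation. acc=(acc<<6)|0x1C=0x61C
Completed: cp=U+061C (starts at byte 2)
Byte[4]=EE: 3-byte lead, need 2 cont bytes. acc=0xE
Byte[5]=96: continuation. acc=(acc<<6)|0x16=0x396
Byte[6]=BA: continuation. acc=(acc<<6)|0x3A=0xE5BA
Completed: cp=U+E5BA (starts at byte 4)
Byte[7]=F0: 4-byte lead, need 3 cont bytes. acc=0x0
Byte[8]=9A: continuation. acc=(acc<<6)|0x1A=0x1A
Byte[9]=8B: continuation. acc=(acc<<6)|0x0B=0x68B
Byte[10]=A1: continuation. acc=(acc<<6)|0x21=0x1A2E1
Completed: cp=U+1A2E1 (starts at byte 7)
Byte[11]=D0: 2-byte lead, need 1 cont bytes. acc=0x10
Byte[12]=B9: continuation. acc=(acc<<6)|0x39=0x439
Completed: cp=U+0439 (starts at byte 11)
Byte[13]=F0: 4-byte lead, need 3 cont bytes. acc=0x0
Byte[14]=9D: continuation. acc=(acc<<6)|0x1D=0x1D
Byte[15]=A2: continuation. acc=(acc<<6)|0x22=0x762
Byte[16]=B0: continuation. acc=(acc<<6)|0x30=0x1D8B0
Completed: cp=U+1D8B0 (starts at byte 13)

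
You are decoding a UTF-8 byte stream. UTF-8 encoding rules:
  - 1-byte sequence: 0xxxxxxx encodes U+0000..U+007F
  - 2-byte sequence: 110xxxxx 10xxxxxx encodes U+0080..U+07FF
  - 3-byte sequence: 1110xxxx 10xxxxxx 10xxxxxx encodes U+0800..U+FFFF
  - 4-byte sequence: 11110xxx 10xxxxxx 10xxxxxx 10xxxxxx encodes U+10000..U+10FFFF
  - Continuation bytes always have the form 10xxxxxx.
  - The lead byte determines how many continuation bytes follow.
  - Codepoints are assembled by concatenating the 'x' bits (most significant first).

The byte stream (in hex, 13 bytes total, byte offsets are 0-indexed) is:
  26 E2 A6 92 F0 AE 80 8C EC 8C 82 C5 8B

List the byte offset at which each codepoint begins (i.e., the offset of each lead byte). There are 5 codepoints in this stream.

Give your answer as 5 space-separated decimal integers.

Answer: 0 1 4 8 11

Derivation:
Byte[0]=26: 1-byte ASCII. cp=U+0026
Byte[1]=E2: 3-byte lead, need 2 cont bytes. acc=0x2
Byte[2]=A6: continuation. acc=(acc<<6)|0x26=0xA6
Byte[3]=92: continuation. acc=(acc<<6)|0x12=0x2992
Completed: cp=U+2992 (starts at byte 1)
Byte[4]=F0: 4-byte lead, need 3 cont bytes. acc=0x0
Byte[5]=AE: continuation. acc=(acc<<6)|0x2E=0x2E
Byte[6]=80: continuation. acc=(acc<<6)|0x00=0xB80
Byte[7]=8C: continuation. acc=(acc<<6)|0x0C=0x2E00C
Completed: cp=U+2E00C (starts at byte 4)
Byte[8]=EC: 3-byte lead, need 2 cont bytes. acc=0xC
Byte[9]=8C: continuation. acc=(acc<<6)|0x0C=0x30C
Byte[10]=82: continuation. acc=(acc<<6)|0x02=0xC302
Completed: cp=U+C302 (starts at byte 8)
Byte[11]=C5: 2-byte lead, need 1 cont bytes. acc=0x5
Byte[12]=8B: continuation. acc=(acc<<6)|0x0B=0x14B
Completed: cp=U+014B (starts at byte 11)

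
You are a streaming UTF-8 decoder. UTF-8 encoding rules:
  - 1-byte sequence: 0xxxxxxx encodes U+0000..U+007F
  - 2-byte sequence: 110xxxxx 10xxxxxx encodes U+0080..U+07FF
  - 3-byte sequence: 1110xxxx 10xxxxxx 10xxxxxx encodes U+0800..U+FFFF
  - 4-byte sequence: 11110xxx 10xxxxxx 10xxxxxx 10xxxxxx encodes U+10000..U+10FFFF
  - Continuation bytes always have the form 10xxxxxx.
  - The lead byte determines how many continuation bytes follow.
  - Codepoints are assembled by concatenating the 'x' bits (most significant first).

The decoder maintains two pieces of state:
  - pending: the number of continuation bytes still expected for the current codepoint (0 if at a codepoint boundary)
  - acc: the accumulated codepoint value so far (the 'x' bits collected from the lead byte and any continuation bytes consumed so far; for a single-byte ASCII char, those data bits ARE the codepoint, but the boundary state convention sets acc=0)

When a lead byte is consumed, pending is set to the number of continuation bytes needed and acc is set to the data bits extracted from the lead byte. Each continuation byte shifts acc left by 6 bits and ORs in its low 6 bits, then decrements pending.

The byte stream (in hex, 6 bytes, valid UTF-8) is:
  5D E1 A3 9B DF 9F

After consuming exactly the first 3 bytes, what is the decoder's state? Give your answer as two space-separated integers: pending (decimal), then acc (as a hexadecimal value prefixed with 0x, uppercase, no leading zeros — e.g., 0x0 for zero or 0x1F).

Answer: 1 0x63

Derivation:
Byte[0]=5D: 1-byte. pending=0, acc=0x0
Byte[1]=E1: 3-byte lead. pending=2, acc=0x1
Byte[2]=A3: continuation. acc=(acc<<6)|0x23=0x63, pending=1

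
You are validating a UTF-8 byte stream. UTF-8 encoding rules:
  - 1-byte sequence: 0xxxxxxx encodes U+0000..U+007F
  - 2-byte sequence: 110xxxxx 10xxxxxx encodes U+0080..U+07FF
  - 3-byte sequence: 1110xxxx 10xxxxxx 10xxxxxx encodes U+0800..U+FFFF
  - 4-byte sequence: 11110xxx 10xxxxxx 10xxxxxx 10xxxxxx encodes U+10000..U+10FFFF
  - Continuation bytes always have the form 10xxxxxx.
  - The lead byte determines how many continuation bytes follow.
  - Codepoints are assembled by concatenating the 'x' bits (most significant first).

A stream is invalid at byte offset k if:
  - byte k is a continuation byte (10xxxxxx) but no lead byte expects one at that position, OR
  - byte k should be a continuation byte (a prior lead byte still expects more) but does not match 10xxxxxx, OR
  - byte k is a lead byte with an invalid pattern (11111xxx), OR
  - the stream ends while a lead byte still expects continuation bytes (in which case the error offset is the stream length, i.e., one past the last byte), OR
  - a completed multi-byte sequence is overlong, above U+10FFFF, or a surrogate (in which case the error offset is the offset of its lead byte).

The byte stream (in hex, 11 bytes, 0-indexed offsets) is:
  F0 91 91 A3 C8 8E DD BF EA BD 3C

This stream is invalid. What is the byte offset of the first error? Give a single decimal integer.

Byte[0]=F0: 4-byte lead, need 3 cont bytes. acc=0x0
Byte[1]=91: continuation. acc=(acc<<6)|0x11=0x11
Byte[2]=91: continuation. acc=(acc<<6)|0x11=0x451
Byte[3]=A3: continuation. acc=(acc<<6)|0x23=0x11463
Completed: cp=U+11463 (starts at byte 0)
Byte[4]=C8: 2-byte lead, need 1 cont bytes. acc=0x8
Byte[5]=8E: continuation. acc=(acc<<6)|0x0E=0x20E
Completed: cp=U+020E (starts at byte 4)
Byte[6]=DD: 2-byte lead, need 1 cont bytes. acc=0x1D
Byte[7]=BF: continuation. acc=(acc<<6)|0x3F=0x77F
Completed: cp=U+077F (starts at byte 6)
Byte[8]=EA: 3-byte lead, need 2 cont bytes. acc=0xA
Byte[9]=BD: continuation. acc=(acc<<6)|0x3D=0x2BD
Byte[10]=3C: expected 10xxxxxx continuation. INVALID

Answer: 10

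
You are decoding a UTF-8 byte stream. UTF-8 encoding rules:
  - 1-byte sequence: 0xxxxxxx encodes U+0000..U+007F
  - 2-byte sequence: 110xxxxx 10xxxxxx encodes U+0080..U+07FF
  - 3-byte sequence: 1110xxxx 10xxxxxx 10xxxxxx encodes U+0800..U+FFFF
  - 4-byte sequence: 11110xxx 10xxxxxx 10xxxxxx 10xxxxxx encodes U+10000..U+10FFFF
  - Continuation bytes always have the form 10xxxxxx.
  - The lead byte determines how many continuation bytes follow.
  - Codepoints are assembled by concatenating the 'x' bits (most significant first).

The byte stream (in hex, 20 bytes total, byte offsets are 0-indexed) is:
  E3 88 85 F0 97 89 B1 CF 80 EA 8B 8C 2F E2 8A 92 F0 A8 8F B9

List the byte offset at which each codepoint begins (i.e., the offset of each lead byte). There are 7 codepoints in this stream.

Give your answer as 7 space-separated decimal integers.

Answer: 0 3 7 9 12 13 16

Derivation:
Byte[0]=E3: 3-byte lead, need 2 cont bytes. acc=0x3
Byte[1]=88: continuation. acc=(acc<<6)|0x08=0xC8
Byte[2]=85: continuation. acc=(acc<<6)|0x05=0x3205
Completed: cp=U+3205 (starts at byte 0)
Byte[3]=F0: 4-byte lead, need 3 cont bytes. acc=0x0
Byte[4]=97: continuation. acc=(acc<<6)|0x17=0x17
Byte[5]=89: continuation. acc=(acc<<6)|0x09=0x5C9
Byte[6]=B1: continuation. acc=(acc<<6)|0x31=0x17271
Completed: cp=U+17271 (starts at byte 3)
Byte[7]=CF: 2-byte lead, need 1 cont bytes. acc=0xF
Byte[8]=80: continuation. acc=(acc<<6)|0x00=0x3C0
Completed: cp=U+03C0 (starts at byte 7)
Byte[9]=EA: 3-byte lead, need 2 cont bytes. acc=0xA
Byte[10]=8B: continuation. acc=(acc<<6)|0x0B=0x28B
Byte[11]=8C: continuation. acc=(acc<<6)|0x0C=0xA2CC
Completed: cp=U+A2CC (starts at byte 9)
Byte[12]=2F: 1-byte ASCII. cp=U+002F
Byte[13]=E2: 3-byte lead, need 2 cont bytes. acc=0x2
Byte[14]=8A: continuation. acc=(acc<<6)|0x0A=0x8A
Byte[15]=92: continuation. acc=(acc<<6)|0x12=0x2292
Completed: cp=U+2292 (starts at byte 13)
Byte[16]=F0: 4-byte lead, need 3 cont bytes. acc=0x0
Byte[17]=A8: continuation. acc=(acc<<6)|0x28=0x28
Byte[18]=8F: continuation. acc=(acc<<6)|0x0F=0xA0F
Byte[19]=B9: continuation. acc=(acc<<6)|0x39=0x283F9
Completed: cp=U+283F9 (starts at byte 16)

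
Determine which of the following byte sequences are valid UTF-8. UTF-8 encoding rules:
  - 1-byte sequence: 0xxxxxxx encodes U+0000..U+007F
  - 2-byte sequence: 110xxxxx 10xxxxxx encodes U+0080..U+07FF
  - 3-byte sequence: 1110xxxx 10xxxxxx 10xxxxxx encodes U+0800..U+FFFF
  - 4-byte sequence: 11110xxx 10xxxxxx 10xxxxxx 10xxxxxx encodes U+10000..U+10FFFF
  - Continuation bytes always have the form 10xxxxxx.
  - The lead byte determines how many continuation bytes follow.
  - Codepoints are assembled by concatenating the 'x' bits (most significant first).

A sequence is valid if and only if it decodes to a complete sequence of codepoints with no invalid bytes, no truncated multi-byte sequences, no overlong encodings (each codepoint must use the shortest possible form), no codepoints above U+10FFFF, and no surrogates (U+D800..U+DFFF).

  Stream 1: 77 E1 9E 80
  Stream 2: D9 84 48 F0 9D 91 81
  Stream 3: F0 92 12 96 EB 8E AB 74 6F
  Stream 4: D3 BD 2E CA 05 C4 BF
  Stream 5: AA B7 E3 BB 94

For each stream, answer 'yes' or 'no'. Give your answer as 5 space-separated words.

Stream 1: decodes cleanly. VALID
Stream 2: decodes cleanly. VALID
Stream 3: error at byte offset 2. INVALID
Stream 4: error at byte offset 4. INVALID
Stream 5: error at byte offset 0. INVALID

Answer: yes yes no no no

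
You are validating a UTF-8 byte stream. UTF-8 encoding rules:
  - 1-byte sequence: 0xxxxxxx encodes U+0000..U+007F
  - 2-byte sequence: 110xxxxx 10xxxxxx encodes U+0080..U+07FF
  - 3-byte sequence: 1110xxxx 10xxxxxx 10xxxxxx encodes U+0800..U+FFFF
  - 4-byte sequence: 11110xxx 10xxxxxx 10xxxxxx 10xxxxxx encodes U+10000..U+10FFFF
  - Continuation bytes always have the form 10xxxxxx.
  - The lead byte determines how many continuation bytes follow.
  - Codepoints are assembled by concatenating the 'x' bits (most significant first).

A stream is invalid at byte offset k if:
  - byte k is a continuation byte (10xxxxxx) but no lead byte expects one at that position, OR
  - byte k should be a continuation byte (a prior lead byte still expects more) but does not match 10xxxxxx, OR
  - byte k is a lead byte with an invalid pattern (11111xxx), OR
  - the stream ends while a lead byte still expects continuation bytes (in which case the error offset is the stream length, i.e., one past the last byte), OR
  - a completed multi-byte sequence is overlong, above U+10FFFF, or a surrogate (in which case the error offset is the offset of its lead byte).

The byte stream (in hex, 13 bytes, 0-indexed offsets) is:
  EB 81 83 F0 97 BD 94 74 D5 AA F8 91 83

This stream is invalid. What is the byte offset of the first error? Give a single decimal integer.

Answer: 10

Derivation:
Byte[0]=EB: 3-byte lead, need 2 cont bytes. acc=0xB
Byte[1]=81: continuation. acc=(acc<<6)|0x01=0x2C1
Byte[2]=83: continuation. acc=(acc<<6)|0x03=0xB043
Completed: cp=U+B043 (starts at byte 0)
Byte[3]=F0: 4-byte lead, need 3 cont bytes. acc=0x0
Byte[4]=97: continuation. acc=(acc<<6)|0x17=0x17
Byte[5]=BD: continuation. acc=(acc<<6)|0x3D=0x5FD
Byte[6]=94: continuation. acc=(acc<<6)|0x14=0x17F54
Completed: cp=U+17F54 (starts at byte 3)
Byte[7]=74: 1-byte ASCII. cp=U+0074
Byte[8]=D5: 2-byte lead, need 1 cont bytes. acc=0x15
Byte[9]=AA: continuation. acc=(acc<<6)|0x2A=0x56A
Completed: cp=U+056A (starts at byte 8)
Byte[10]=F8: INVALID lead byte (not 0xxx/110x/1110/11110)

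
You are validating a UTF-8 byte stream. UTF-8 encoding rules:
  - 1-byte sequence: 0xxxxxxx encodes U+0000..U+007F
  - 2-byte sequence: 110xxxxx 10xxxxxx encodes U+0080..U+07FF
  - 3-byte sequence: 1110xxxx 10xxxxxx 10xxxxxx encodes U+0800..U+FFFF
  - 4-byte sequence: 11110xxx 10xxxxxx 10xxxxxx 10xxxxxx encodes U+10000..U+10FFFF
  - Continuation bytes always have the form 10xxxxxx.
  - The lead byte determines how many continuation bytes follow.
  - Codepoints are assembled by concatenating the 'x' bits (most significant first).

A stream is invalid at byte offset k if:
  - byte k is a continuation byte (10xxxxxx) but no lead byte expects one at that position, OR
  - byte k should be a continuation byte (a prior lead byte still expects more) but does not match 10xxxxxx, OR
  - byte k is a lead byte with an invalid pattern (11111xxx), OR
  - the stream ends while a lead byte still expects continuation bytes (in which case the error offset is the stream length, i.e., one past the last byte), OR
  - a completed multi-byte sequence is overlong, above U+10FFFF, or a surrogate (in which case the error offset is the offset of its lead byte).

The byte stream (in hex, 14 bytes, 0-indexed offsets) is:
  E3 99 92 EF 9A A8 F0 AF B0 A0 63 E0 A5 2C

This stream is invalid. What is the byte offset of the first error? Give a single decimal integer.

Answer: 13

Derivation:
Byte[0]=E3: 3-byte lead, need 2 cont bytes. acc=0x3
Byte[1]=99: continuation. acc=(acc<<6)|0x19=0xD9
Byte[2]=92: continuation. acc=(acc<<6)|0x12=0x3652
Completed: cp=U+3652 (starts at byte 0)
Byte[3]=EF: 3-byte lead, need 2 cont bytes. acc=0xF
Byte[4]=9A: continuation. acc=(acc<<6)|0x1A=0x3DA
Byte[5]=A8: continuation. acc=(acc<<6)|0x28=0xF6A8
Completed: cp=U+F6A8 (starts at byte 3)
Byte[6]=F0: 4-byte lead, need 3 cont bytes. acc=0x0
Byte[7]=AF: continuation. acc=(acc<<6)|0x2F=0x2F
Byte[8]=B0: continuation. acc=(acc<<6)|0x30=0xBF0
Byte[9]=A0: continuation. acc=(acc<<6)|0x20=0x2FC20
Completed: cp=U+2FC20 (starts at byte 6)
Byte[10]=63: 1-byte ASCII. cp=U+0063
Byte[11]=E0: 3-byte lead, need 2 cont bytes. acc=0x0
Byte[12]=A5: continuation. acc=(acc<<6)|0x25=0x25
Byte[13]=2C: expected 10xxxxxx continuation. INVALID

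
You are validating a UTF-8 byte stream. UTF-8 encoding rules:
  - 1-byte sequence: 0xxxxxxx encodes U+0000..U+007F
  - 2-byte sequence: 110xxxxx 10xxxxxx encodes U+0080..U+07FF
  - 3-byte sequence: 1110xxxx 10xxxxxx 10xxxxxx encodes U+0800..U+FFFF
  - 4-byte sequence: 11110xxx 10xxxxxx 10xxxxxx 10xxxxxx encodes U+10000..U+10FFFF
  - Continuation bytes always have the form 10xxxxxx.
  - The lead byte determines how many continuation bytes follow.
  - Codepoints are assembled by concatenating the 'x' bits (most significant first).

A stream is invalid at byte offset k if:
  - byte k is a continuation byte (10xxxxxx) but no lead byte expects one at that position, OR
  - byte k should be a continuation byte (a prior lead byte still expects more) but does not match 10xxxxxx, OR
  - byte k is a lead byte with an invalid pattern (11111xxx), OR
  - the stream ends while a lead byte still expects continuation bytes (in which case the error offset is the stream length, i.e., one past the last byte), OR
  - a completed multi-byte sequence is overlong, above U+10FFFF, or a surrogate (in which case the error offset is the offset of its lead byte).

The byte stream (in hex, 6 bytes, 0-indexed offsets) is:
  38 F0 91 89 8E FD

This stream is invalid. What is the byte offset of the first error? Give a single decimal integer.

Byte[0]=38: 1-byte ASCII. cp=U+0038
Byte[1]=F0: 4-byte lead, need 3 cont bytes. acc=0x0
Byte[2]=91: continuation. acc=(acc<<6)|0x11=0x11
Byte[3]=89: continuation. acc=(acc<<6)|0x09=0x449
Byte[4]=8E: continuation. acc=(acc<<6)|0x0E=0x1124E
Completed: cp=U+1124E (starts at byte 1)
Byte[5]=FD: INVALID lead byte (not 0xxx/110x/1110/11110)

Answer: 5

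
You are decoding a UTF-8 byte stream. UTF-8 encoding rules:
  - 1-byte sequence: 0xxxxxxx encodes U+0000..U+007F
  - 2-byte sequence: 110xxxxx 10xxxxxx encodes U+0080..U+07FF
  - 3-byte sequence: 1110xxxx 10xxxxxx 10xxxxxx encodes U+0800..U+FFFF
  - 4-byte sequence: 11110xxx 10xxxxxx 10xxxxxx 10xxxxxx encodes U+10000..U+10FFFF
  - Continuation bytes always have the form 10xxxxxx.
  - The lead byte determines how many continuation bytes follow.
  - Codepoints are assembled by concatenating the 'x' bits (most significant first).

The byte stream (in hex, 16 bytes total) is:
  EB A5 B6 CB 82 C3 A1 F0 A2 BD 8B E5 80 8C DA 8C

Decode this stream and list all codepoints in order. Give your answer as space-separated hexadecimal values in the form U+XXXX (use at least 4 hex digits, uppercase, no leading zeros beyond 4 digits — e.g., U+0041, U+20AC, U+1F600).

Answer: U+B976 U+02C2 U+00E1 U+22F4B U+500C U+068C

Derivation:
Byte[0]=EB: 3-byte lead, need 2 cont bytes. acc=0xB
Byte[1]=A5: continuation. acc=(acc<<6)|0x25=0x2E5
Byte[2]=B6: continuation. acc=(acc<<6)|0x36=0xB976
Completed: cp=U+B976 (starts at byte 0)
Byte[3]=CB: 2-byte lead, need 1 cont bytes. acc=0xB
Byte[4]=82: continuation. acc=(acc<<6)|0x02=0x2C2
Completed: cp=U+02C2 (starts at byte 3)
Byte[5]=C3: 2-byte lead, need 1 cont bytes. acc=0x3
Byte[6]=A1: continuation. acc=(acc<<6)|0x21=0xE1
Completed: cp=U+00E1 (starts at byte 5)
Byte[7]=F0: 4-byte lead, need 3 cont bytes. acc=0x0
Byte[8]=A2: continuation. acc=(acc<<6)|0x22=0x22
Byte[9]=BD: continuation. acc=(acc<<6)|0x3D=0x8BD
Byte[10]=8B: continuation. acc=(acc<<6)|0x0B=0x22F4B
Completed: cp=U+22F4B (starts at byte 7)
Byte[11]=E5: 3-byte lead, need 2 cont bytes. acc=0x5
Byte[12]=80: continuation. acc=(acc<<6)|0x00=0x140
Byte[13]=8C: continuation. acc=(acc<<6)|0x0C=0x500C
Completed: cp=U+500C (starts at byte 11)
Byte[14]=DA: 2-byte lead, need 1 cont bytes. acc=0x1A
Byte[15]=8C: continuation. acc=(acc<<6)|0x0C=0x68C
Completed: cp=U+068C (starts at byte 14)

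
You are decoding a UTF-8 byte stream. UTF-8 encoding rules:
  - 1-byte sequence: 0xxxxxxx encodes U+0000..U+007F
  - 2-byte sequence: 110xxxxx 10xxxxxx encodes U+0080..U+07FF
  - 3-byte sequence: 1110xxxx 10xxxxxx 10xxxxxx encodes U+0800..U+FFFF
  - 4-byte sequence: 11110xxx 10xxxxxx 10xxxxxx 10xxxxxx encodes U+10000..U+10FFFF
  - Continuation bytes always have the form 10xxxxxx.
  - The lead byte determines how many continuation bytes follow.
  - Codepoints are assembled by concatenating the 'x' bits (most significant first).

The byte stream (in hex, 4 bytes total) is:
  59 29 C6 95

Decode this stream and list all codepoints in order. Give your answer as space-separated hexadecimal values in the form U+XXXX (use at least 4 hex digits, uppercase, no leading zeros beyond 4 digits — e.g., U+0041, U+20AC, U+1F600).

Answer: U+0059 U+0029 U+0195

Derivation:
Byte[0]=59: 1-byte ASCII. cp=U+0059
Byte[1]=29: 1-byte ASCII. cp=U+0029
Byte[2]=C6: 2-byte lead, need 1 cont bytes. acc=0x6
Byte[3]=95: continuation. acc=(acc<<6)|0x15=0x195
Completed: cp=U+0195 (starts at byte 2)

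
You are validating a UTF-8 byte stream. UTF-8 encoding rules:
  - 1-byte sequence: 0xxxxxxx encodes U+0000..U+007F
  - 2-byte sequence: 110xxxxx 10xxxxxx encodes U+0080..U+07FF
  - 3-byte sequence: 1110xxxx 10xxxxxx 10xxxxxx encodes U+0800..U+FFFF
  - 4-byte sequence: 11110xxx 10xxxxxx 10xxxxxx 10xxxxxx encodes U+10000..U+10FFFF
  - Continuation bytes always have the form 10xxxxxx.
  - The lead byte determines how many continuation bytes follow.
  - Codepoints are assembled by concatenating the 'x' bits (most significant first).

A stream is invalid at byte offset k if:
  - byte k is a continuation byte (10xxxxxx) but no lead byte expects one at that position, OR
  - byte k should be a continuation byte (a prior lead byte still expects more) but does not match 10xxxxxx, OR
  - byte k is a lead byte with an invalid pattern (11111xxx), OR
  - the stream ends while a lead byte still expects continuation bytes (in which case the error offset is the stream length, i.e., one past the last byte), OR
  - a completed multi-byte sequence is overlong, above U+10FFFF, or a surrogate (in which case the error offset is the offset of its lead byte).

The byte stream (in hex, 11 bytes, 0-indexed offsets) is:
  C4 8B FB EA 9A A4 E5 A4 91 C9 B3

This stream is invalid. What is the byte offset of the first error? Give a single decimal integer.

Answer: 2

Derivation:
Byte[0]=C4: 2-byte lead, need 1 cont bytes. acc=0x4
Byte[1]=8B: continuation. acc=(acc<<6)|0x0B=0x10B
Completed: cp=U+010B (starts at byte 0)
Byte[2]=FB: INVALID lead byte (not 0xxx/110x/1110/11110)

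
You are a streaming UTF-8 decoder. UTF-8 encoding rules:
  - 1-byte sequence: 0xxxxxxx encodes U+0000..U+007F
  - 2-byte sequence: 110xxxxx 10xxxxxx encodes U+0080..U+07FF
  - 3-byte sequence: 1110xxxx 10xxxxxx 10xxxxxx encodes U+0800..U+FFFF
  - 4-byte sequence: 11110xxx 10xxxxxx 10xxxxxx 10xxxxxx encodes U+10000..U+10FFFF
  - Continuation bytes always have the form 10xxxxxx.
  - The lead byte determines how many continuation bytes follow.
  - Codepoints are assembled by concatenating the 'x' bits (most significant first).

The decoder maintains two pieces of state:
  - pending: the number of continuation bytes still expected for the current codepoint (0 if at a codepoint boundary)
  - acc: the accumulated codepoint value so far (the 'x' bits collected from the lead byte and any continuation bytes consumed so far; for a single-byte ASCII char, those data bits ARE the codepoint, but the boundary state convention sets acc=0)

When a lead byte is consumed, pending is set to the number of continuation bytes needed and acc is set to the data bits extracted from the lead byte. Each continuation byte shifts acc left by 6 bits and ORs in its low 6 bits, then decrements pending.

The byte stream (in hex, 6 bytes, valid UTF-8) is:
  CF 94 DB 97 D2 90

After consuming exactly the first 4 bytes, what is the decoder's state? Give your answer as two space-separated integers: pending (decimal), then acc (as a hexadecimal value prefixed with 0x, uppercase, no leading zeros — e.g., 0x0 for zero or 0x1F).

Byte[0]=CF: 2-byte lead. pending=1, acc=0xF
Byte[1]=94: continuation. acc=(acc<<6)|0x14=0x3D4, pending=0
Byte[2]=DB: 2-byte lead. pending=1, acc=0x1B
Byte[3]=97: continuation. acc=(acc<<6)|0x17=0x6D7, pending=0

Answer: 0 0x6D7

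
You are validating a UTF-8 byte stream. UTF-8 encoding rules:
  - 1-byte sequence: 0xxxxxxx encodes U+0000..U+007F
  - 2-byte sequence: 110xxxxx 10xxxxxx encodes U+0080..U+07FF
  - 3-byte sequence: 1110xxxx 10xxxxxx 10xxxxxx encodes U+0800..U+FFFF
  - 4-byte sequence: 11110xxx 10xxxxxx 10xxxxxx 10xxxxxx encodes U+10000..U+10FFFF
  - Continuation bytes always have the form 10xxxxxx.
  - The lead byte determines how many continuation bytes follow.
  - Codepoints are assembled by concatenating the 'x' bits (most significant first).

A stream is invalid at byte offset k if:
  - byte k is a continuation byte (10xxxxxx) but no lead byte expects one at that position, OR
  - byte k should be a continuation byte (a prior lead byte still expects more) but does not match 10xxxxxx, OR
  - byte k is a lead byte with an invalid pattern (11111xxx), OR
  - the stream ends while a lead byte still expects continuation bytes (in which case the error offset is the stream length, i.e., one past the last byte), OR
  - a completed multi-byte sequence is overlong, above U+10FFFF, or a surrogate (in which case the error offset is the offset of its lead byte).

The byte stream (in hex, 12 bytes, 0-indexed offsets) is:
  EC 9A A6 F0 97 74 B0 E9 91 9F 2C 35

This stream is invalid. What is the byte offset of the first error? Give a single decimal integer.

Byte[0]=EC: 3-byte lead, need 2 cont bytes. acc=0xC
Byte[1]=9A: continuation. acc=(acc<<6)|0x1A=0x31A
Byte[2]=A6: continuation. acc=(acc<<6)|0x26=0xC6A6
Completed: cp=U+C6A6 (starts at byte 0)
Byte[3]=F0: 4-byte lead, need 3 cont bytes. acc=0x0
Byte[4]=97: continuation. acc=(acc<<6)|0x17=0x17
Byte[5]=74: expected 10xxxxxx continuation. INVALID

Answer: 5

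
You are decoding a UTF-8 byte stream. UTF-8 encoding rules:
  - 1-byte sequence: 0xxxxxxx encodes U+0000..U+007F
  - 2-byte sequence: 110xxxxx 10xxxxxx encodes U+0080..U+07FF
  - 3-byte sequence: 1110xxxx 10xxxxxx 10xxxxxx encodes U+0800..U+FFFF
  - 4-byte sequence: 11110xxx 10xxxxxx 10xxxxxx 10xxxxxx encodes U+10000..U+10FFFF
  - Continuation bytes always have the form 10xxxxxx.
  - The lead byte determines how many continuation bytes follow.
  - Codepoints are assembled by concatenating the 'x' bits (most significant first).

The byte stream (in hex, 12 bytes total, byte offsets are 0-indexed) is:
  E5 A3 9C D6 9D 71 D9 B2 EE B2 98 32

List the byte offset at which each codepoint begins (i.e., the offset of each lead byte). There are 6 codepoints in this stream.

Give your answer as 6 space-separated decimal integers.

Answer: 0 3 5 6 8 11

Derivation:
Byte[0]=E5: 3-byte lead, need 2 cont bytes. acc=0x5
Byte[1]=A3: continuation. acc=(acc<<6)|0x23=0x163
Byte[2]=9C: continuation. acc=(acc<<6)|0x1C=0x58DC
Completed: cp=U+58DC (starts at byte 0)
Byte[3]=D6: 2-byte lead, need 1 cont bytes. acc=0x16
Byte[4]=9D: continuation. acc=(acc<<6)|0x1D=0x59D
Completed: cp=U+059D (starts at byte 3)
Byte[5]=71: 1-byte ASCII. cp=U+0071
Byte[6]=D9: 2-byte lead, need 1 cont bytes. acc=0x19
Byte[7]=B2: continuation. acc=(acc<<6)|0x32=0x672
Completed: cp=U+0672 (starts at byte 6)
Byte[8]=EE: 3-byte lead, need 2 cont bytes. acc=0xE
Byte[9]=B2: continuation. acc=(acc<<6)|0x32=0x3B2
Byte[10]=98: continuation. acc=(acc<<6)|0x18=0xEC98
Completed: cp=U+EC98 (starts at byte 8)
Byte[11]=32: 1-byte ASCII. cp=U+0032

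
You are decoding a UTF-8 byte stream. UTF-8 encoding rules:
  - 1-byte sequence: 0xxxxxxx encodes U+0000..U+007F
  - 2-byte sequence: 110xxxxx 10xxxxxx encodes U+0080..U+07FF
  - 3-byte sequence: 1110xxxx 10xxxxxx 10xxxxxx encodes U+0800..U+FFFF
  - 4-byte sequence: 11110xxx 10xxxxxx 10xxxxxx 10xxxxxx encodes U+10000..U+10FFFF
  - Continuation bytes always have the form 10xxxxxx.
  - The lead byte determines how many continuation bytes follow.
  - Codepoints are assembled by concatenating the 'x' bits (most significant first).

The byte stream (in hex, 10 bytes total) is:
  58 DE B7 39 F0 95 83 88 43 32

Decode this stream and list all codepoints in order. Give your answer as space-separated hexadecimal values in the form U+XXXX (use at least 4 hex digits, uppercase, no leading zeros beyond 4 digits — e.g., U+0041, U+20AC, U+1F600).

Byte[0]=58: 1-byte ASCII. cp=U+0058
Byte[1]=DE: 2-byte lead, need 1 cont bytes. acc=0x1E
Byte[2]=B7: continuation. acc=(acc<<6)|0x37=0x7B7
Completed: cp=U+07B7 (starts at byte 1)
Byte[3]=39: 1-byte ASCII. cp=U+0039
Byte[4]=F0: 4-byte lead, need 3 cont bytes. acc=0x0
Byte[5]=95: continuation. acc=(acc<<6)|0x15=0x15
Byte[6]=83: continuation. acc=(acc<<6)|0x03=0x543
Byte[7]=88: continuation. acc=(acc<<6)|0x08=0x150C8
Completed: cp=U+150C8 (starts at byte 4)
Byte[8]=43: 1-byte ASCII. cp=U+0043
Byte[9]=32: 1-byte ASCII. cp=U+0032

Answer: U+0058 U+07B7 U+0039 U+150C8 U+0043 U+0032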